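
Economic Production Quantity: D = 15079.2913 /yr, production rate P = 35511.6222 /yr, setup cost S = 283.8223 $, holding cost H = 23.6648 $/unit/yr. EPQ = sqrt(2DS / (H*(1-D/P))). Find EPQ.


1 - D/P = 1 - 0.4246 = 0.5754
H*(1-D/P) = 13.6160
2DS = 8559678.2783
EPQ = sqrt(628647.5128) = 792.8729

792.8729 units


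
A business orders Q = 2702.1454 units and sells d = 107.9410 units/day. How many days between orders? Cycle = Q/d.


Cycle = 2702.1454 / 107.9410 = 25.0335

25.0335 days


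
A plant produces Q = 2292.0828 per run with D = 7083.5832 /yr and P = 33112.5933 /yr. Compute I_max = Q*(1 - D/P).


D/P = 0.2139
1 - D/P = 0.7861
I_max = 2292.0828 * 0.7861 = 1801.7509

1801.7509 units


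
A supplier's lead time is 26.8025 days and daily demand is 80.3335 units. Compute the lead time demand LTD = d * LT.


LTD = 80.3335 * 26.8025 = 2153.1386

2153.1386 units


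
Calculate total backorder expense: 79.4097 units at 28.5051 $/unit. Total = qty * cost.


Total = 79.4097 * 28.5051 = 2263.5814

2263.5814 $


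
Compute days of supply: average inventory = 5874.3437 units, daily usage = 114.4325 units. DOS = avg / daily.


DOS = 5874.3437 / 114.4325 = 51.3346

51.3346 days


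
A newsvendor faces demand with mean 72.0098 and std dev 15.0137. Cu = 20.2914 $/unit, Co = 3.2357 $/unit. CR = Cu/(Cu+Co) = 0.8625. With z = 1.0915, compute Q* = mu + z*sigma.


CR = Cu/(Cu+Co) = 20.2914/(20.2914+3.2357) = 0.8625
z = 1.0915
Q* = 72.0098 + 1.0915 * 15.0137 = 88.3973

88.3973 units


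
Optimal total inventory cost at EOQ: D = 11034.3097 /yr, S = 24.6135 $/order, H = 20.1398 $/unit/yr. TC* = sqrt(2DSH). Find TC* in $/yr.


2*D*S*H = 10939656.6697
TC* = sqrt(10939656.6697) = 3307.5152

3307.5152 $/yr


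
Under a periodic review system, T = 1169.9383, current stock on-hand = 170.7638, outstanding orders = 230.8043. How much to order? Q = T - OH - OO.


Inventory position = OH + OO = 170.7638 + 230.8043 = 401.5681
Q = 1169.9383 - 401.5681 = 768.3702

768.3702 units


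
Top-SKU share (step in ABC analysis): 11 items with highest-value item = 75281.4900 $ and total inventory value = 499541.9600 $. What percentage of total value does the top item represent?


Top item = 75281.4900
Total = 499541.9600
Percentage = 75281.4900 / 499541.9600 * 100 = 15.0701

15.0701%


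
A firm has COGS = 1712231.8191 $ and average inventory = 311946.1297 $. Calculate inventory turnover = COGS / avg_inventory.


Turnover = 1712231.8191 / 311946.1297 = 5.4889

5.4889


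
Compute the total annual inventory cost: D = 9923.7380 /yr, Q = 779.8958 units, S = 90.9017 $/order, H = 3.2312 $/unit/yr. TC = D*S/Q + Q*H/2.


Ordering cost = D*S/Q = 1156.6733
Holding cost = Q*H/2 = 1259.9997
TC = 1156.6733 + 1259.9997 = 2416.6730

2416.6730 $/yr


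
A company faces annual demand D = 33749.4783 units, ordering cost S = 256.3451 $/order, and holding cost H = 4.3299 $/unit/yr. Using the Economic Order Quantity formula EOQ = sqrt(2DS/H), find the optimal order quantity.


2*D*S = 2 * 33749.4783 * 256.3451 = 17303026.7795
2*D*S/H = 3996172.3780
EOQ = sqrt(3996172.3780) = 1999.0429

1999.0429 units


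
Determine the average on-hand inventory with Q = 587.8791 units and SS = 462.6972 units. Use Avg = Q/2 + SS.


Q/2 = 293.9395
Avg = 293.9395 + 462.6972 = 756.6368

756.6368 units


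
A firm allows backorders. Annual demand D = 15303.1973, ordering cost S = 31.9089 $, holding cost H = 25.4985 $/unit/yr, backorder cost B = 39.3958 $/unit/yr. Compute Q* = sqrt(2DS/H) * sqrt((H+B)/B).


sqrt(2DS/H) = 195.7062
sqrt((H+B)/B) = 1.2834
Q* = 195.7062 * 1.2834 = 251.1788

251.1788 units


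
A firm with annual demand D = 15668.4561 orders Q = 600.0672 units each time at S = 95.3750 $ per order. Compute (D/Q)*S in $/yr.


Number of orders = D/Q = 26.1112
Cost = 26.1112 * 95.3750 = 2490.3527

2490.3527 $/yr


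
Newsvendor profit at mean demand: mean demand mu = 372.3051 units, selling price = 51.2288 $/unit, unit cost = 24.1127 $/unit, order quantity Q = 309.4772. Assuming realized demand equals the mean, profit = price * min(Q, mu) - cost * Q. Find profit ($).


Sales at mu = min(309.4772, 372.3051) = 309.4772
Revenue = 51.2288 * 309.4772 = 15854.1456
Total cost = 24.1127 * 309.4772 = 7462.3309
Profit = 15854.1456 - 7462.3309 = 8391.8147

8391.8147 $


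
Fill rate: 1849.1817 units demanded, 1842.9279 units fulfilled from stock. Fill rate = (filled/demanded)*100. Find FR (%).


FR = 1842.9279 / 1849.1817 * 100 = 99.6618

99.6618%


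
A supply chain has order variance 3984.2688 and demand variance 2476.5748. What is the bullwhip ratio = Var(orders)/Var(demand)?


BW = 3984.2688 / 2476.5748 = 1.6088

1.6088


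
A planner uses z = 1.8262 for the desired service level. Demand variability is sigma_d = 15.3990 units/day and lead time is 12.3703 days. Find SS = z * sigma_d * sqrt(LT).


sqrt(LT) = sqrt(12.3703) = 3.5171
SS = 1.8262 * 15.3990 * 3.5171 = 98.9079

98.9079 units


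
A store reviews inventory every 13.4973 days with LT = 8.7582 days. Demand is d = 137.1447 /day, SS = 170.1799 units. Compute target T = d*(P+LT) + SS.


P + LT = 22.2555
d*(P+LT) = 137.1447 * 22.2555 = 3052.2239
T = 3052.2239 + 170.1799 = 3222.4038

3222.4038 units


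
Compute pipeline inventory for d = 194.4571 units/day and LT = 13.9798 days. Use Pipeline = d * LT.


Pipeline = 194.4571 * 13.9798 = 2718.4714

2718.4714 units


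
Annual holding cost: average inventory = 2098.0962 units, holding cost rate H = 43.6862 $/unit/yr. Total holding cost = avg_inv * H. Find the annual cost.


Cost = 2098.0962 * 43.6862 = 91657.8502

91657.8502 $/yr


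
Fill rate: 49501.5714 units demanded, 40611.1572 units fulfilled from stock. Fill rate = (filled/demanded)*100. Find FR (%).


FR = 40611.1572 / 49501.5714 * 100 = 82.0401

82.0401%


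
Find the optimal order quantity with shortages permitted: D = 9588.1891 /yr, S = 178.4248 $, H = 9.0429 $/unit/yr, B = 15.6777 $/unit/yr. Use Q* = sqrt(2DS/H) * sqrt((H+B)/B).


sqrt(2DS/H) = 615.1160
sqrt((H+B)/B) = 1.2557
Q* = 615.1160 * 1.2557 = 772.4055

772.4055 units


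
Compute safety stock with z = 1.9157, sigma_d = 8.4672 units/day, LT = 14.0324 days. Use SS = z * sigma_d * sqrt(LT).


sqrt(LT) = sqrt(14.0324) = 3.7460
SS = 1.9157 * 8.4672 * 3.7460 = 60.7622

60.7622 units


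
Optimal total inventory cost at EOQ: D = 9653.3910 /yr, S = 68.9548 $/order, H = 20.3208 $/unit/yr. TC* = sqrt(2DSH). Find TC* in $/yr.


2*D*S*H = 27052985.3586
TC* = sqrt(27052985.3586) = 5201.2484

5201.2484 $/yr


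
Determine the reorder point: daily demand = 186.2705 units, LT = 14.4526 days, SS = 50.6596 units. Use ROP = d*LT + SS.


d*LT = 186.2705 * 14.4526 = 2692.0930
ROP = 2692.0930 + 50.6596 = 2742.7526

2742.7526 units


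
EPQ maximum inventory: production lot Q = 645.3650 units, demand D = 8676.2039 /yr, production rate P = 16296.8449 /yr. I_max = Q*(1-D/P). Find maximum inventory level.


D/P = 0.5324
1 - D/P = 0.4676
I_max = 645.3650 * 0.4676 = 301.7820

301.7820 units


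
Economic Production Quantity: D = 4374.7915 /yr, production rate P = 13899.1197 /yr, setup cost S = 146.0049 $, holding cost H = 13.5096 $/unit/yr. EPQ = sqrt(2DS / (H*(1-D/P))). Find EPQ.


1 - D/P = 1 - 0.3148 = 0.6852
H*(1-D/P) = 9.2574
2DS = 1277481.9910
EPQ = sqrt(137995.5999) = 371.4776

371.4776 units


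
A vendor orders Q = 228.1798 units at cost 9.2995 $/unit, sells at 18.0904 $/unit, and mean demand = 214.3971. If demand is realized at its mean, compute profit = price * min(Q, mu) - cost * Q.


Sales at mu = min(228.1798, 214.3971) = 214.3971
Revenue = 18.0904 * 214.3971 = 3878.5293
Total cost = 9.2995 * 228.1798 = 2121.9581
Profit = 3878.5293 - 2121.9581 = 1756.5712

1756.5712 $


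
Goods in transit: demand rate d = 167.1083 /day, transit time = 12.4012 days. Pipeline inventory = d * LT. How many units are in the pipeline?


Pipeline = 167.1083 * 12.4012 = 2072.3434

2072.3434 units


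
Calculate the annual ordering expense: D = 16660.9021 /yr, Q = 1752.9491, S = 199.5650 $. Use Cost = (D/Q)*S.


Number of orders = D/Q = 9.5045
Cost = 9.5045 * 199.5650 = 1896.7652

1896.7652 $/yr


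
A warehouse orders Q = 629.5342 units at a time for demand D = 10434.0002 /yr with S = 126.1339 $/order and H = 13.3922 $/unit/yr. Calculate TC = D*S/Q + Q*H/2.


Ordering cost = D*S/Q = 2090.5634
Holding cost = Q*H/2 = 4215.4240
TC = 2090.5634 + 4215.4240 = 6305.9873

6305.9873 $/yr


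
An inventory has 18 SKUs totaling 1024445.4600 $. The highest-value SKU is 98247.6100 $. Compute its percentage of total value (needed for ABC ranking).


Top item = 98247.6100
Total = 1024445.4600
Percentage = 98247.6100 / 1024445.4600 * 100 = 9.5903

9.5903%


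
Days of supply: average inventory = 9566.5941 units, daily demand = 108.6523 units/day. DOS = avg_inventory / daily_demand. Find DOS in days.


DOS = 9566.5941 / 108.6523 = 88.0478

88.0478 days


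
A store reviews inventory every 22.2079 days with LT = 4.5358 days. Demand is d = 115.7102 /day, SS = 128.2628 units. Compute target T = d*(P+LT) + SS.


P + LT = 26.7437
d*(P+LT) = 115.7102 * 26.7437 = 3094.5189
T = 3094.5189 + 128.2628 = 3222.7817

3222.7817 units


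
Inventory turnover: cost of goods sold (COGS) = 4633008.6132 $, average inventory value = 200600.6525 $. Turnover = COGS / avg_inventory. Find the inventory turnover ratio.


Turnover = 4633008.6132 / 200600.6525 = 23.0957

23.0957


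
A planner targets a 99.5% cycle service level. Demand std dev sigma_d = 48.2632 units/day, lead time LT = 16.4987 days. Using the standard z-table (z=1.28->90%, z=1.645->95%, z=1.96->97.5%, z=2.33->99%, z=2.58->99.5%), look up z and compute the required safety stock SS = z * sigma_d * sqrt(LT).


From the table, SL = 99.5% corresponds to z = 2.58
sqrt(LT) = sqrt(16.4987) = 4.0619
SS = 2.58 * 48.2632 * 4.0619 = 505.7789

505.7789 units


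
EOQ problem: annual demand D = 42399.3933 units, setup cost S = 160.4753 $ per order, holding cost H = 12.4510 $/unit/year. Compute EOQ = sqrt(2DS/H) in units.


2*D*S = 2 * 42399.3933 * 160.4753 = 13608110.7193
2*D*S/H = 1092933.1555
EOQ = sqrt(1092933.1555) = 1045.4344

1045.4344 units


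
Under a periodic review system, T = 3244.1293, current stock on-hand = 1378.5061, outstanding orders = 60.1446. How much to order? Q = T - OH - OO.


Inventory position = OH + OO = 1378.5061 + 60.1446 = 1438.6507
Q = 3244.1293 - 1438.6507 = 1805.4786

1805.4786 units


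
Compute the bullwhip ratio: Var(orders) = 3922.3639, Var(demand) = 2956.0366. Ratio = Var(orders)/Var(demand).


BW = 3922.3639 / 2956.0366 = 1.3269

1.3269


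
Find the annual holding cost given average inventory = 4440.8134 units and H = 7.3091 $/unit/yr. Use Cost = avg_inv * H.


Cost = 4440.8134 * 7.3091 = 32458.3492

32458.3492 $/yr


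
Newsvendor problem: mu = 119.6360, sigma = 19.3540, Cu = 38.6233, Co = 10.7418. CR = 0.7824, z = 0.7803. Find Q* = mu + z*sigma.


CR = Cu/(Cu+Co) = 38.6233/(38.6233+10.7418) = 0.7824
z = 0.7803
Q* = 119.6360 + 0.7803 * 19.3540 = 134.7379

134.7379 units


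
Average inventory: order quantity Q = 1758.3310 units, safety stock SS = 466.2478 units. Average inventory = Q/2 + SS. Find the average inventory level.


Q/2 = 879.1655
Avg = 879.1655 + 466.2478 = 1345.4133

1345.4133 units


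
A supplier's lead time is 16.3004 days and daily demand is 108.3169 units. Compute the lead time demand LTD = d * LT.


LTD = 108.3169 * 16.3004 = 1765.6088

1765.6088 units


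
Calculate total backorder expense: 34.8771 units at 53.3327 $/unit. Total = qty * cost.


Total = 34.8771 * 53.3327 = 1860.0899

1860.0899 $


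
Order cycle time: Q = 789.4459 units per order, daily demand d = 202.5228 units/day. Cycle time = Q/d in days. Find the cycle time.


Cycle = 789.4459 / 202.5228 = 3.8981

3.8981 days


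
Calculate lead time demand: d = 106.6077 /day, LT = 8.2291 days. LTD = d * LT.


LTD = 106.6077 * 8.2291 = 877.2854

877.2854 units


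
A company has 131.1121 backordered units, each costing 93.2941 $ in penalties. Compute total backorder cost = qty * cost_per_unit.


Total = 131.1121 * 93.2941 = 12231.9854

12231.9854 $


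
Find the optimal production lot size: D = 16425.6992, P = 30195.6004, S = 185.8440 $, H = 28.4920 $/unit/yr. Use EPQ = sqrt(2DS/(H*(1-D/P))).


1 - D/P = 1 - 0.5440 = 0.4560
H*(1-D/P) = 12.9930
2DS = 6105235.2842
EPQ = sqrt(469885.7938) = 685.4822

685.4822 units


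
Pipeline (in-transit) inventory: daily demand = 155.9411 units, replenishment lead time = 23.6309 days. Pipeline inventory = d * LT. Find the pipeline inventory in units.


Pipeline = 155.9411 * 23.6309 = 3685.0285

3685.0285 units


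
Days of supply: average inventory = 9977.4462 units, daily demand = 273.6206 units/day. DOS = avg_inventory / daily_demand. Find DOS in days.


DOS = 9977.4462 / 273.6206 = 36.4645

36.4645 days


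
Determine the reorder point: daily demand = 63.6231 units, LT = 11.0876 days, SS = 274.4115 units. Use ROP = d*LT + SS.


d*LT = 63.6231 * 11.0876 = 705.4275
ROP = 705.4275 + 274.4115 = 979.8390

979.8390 units


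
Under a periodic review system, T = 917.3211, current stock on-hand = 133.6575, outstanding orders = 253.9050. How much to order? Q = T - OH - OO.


Inventory position = OH + OO = 133.6575 + 253.9050 = 387.5625
Q = 917.3211 - 387.5625 = 529.7586

529.7586 units


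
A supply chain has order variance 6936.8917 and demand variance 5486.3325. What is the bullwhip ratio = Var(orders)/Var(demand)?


BW = 6936.8917 / 5486.3325 = 1.2644

1.2644


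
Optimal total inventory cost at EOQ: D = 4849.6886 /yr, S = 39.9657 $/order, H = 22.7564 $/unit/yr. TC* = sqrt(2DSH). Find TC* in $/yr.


2*D*S*H = 8821345.4968
TC* = sqrt(8821345.4968) = 2970.0750

2970.0750 $/yr


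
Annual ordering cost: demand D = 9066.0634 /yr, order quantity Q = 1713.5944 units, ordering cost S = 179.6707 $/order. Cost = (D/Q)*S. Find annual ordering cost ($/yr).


Number of orders = D/Q = 5.2907
Cost = 5.2907 * 179.6707 = 950.5785

950.5785 $/yr


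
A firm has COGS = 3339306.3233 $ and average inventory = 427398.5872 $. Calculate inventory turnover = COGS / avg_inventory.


Turnover = 3339306.3233 / 427398.5872 = 7.8131

7.8131


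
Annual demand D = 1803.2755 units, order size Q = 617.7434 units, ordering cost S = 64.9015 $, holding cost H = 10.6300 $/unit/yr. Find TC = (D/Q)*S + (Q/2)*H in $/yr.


Ordering cost = D*S/Q = 189.4561
Holding cost = Q*H/2 = 3283.3062
TC = 189.4561 + 3283.3062 = 3472.7623

3472.7623 $/yr


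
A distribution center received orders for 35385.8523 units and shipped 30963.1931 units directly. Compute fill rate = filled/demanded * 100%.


FR = 30963.1931 / 35385.8523 * 100 = 87.5016

87.5016%


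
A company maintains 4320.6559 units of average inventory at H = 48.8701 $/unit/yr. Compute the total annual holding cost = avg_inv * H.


Cost = 4320.6559 * 48.8701 = 211150.8859

211150.8859 $/yr


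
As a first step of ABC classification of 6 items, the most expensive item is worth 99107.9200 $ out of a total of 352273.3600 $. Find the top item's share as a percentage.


Top item = 99107.9200
Total = 352273.3600
Percentage = 99107.9200 / 352273.3600 * 100 = 28.1338

28.1338%


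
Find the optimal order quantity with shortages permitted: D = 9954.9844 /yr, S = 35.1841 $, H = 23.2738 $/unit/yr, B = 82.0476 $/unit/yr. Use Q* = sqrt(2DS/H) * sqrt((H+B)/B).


sqrt(2DS/H) = 173.4902
sqrt((H+B)/B) = 1.1330
Q* = 173.4902 * 1.1330 = 196.5623

196.5623 units


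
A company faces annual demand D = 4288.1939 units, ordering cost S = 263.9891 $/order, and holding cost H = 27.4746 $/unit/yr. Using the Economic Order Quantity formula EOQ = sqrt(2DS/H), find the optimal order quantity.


2*D*S = 2 * 4288.1939 * 263.9891 = 2264072.8966
2*D*S/H = 82406.0367
EOQ = sqrt(82406.0367) = 287.0645

287.0645 units


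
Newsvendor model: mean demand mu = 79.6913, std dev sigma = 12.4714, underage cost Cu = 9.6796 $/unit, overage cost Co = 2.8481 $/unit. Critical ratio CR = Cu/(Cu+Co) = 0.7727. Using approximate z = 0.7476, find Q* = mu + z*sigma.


CR = Cu/(Cu+Co) = 9.6796/(9.6796+2.8481) = 0.7727
z = 0.7476
Q* = 79.6913 + 0.7476 * 12.4714 = 89.0149

89.0149 units


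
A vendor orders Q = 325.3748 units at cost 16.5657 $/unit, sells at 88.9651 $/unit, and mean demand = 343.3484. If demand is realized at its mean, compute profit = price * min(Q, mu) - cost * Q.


Sales at mu = min(325.3748, 343.3484) = 325.3748
Revenue = 88.9651 * 325.3748 = 28947.0016
Total cost = 16.5657 * 325.3748 = 5390.0613
Profit = 28947.0016 - 5390.0613 = 23556.9403

23556.9403 $


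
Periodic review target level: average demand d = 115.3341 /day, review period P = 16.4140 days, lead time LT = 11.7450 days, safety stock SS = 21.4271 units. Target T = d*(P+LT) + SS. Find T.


P + LT = 28.1590
d*(P+LT) = 115.3341 * 28.1590 = 3247.6929
T = 3247.6929 + 21.4271 = 3269.1200

3269.1200 units


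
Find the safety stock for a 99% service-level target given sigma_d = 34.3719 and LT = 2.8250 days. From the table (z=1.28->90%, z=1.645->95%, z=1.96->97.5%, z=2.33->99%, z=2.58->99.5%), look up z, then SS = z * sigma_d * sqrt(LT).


From the table, SL = 99% corresponds to z = 2.33
sqrt(LT) = sqrt(2.8250) = 1.6808
SS = 2.33 * 34.3719 * 1.6808 = 134.6073

134.6073 units


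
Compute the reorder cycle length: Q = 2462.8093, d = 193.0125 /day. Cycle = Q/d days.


Cycle = 2462.8093 / 193.0125 = 12.7598

12.7598 days


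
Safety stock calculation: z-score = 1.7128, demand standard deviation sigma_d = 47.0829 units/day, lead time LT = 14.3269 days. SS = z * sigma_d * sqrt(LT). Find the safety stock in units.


sqrt(LT) = sqrt(14.3269) = 3.7851
SS = 1.7128 * 47.0829 * 3.7851 = 305.2432

305.2432 units


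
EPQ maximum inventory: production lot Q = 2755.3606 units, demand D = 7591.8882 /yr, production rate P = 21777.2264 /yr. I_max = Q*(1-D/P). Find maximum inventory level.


D/P = 0.3486
1 - D/P = 0.6514
I_max = 2755.3606 * 0.6514 = 1794.7980

1794.7980 units


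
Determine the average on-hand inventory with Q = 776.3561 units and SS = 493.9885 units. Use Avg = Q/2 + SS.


Q/2 = 388.1780
Avg = 388.1780 + 493.9885 = 882.1665

882.1665 units


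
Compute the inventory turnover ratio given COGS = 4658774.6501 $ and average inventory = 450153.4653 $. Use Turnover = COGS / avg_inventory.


Turnover = 4658774.6501 / 450153.4653 = 10.3493

10.3493


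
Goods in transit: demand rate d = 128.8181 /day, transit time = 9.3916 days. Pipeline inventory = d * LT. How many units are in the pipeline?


Pipeline = 128.8181 * 9.3916 = 1209.8081

1209.8081 units


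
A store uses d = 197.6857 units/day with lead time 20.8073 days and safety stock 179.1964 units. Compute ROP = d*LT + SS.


d*LT = 197.6857 * 20.8073 = 4113.3057
ROP = 4113.3057 + 179.1964 = 4292.5021

4292.5021 units


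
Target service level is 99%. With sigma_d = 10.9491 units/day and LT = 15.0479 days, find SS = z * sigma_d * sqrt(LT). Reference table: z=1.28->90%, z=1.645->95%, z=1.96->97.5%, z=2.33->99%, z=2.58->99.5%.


From the table, SL = 99% corresponds to z = 2.33
sqrt(LT) = sqrt(15.0479) = 3.8792
SS = 2.33 * 10.9491 * 3.8792 = 98.9629

98.9629 units


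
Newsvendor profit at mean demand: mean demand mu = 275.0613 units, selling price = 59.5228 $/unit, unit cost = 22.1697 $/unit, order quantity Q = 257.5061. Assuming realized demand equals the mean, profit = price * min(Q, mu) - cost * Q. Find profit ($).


Sales at mu = min(257.5061, 275.0613) = 257.5061
Revenue = 59.5228 * 257.5061 = 15327.4841
Total cost = 22.1697 * 257.5061 = 5708.8330
Profit = 15327.4841 - 5708.8330 = 9618.6511

9618.6511 $


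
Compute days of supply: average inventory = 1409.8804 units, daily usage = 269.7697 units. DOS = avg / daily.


DOS = 1409.8804 / 269.7697 = 5.2262

5.2262 days


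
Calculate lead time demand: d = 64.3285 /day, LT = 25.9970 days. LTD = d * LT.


LTD = 64.3285 * 25.9970 = 1672.3480

1672.3480 units


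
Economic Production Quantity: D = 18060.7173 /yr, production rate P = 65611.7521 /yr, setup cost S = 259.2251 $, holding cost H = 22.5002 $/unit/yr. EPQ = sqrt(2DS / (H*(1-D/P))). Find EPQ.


1 - D/P = 1 - 0.2753 = 0.7247
H*(1-D/P) = 16.3066
2DS = 9363582.4963
EPQ = sqrt(574218.6919) = 757.7722

757.7722 units


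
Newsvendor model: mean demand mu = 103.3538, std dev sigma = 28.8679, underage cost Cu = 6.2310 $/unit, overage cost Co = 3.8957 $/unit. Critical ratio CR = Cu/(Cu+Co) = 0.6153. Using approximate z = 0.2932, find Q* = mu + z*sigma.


CR = Cu/(Cu+Co) = 6.2310/(6.2310+3.8957) = 0.6153
z = 0.2932
Q* = 103.3538 + 0.2932 * 28.8679 = 111.8179

111.8179 units


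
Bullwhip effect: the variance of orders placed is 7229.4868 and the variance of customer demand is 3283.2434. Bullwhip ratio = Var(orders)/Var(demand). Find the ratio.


BW = 7229.4868 / 3283.2434 = 2.2019

2.2019


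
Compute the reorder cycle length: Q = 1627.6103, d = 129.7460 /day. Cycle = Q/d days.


Cycle = 1627.6103 / 129.7460 = 12.5446

12.5446 days


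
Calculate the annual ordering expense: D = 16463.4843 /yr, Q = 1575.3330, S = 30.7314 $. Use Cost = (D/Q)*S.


Number of orders = D/Q = 10.4508
Cost = 10.4508 * 30.7314 = 321.1676

321.1676 $/yr


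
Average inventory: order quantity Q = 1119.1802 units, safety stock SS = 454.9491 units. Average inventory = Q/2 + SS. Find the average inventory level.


Q/2 = 559.5901
Avg = 559.5901 + 454.9491 = 1014.5392

1014.5392 units


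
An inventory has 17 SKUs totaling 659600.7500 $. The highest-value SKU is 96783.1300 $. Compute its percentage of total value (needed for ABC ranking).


Top item = 96783.1300
Total = 659600.7500
Percentage = 96783.1300 / 659600.7500 * 100 = 14.6730

14.6730%


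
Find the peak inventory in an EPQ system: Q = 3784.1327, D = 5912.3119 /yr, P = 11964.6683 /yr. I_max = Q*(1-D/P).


D/P = 0.4941
1 - D/P = 0.5059
I_max = 3784.1327 * 0.5059 = 1914.2127

1914.2127 units


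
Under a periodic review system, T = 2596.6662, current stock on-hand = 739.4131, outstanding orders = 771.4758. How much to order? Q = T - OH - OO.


Inventory position = OH + OO = 739.4131 + 771.4758 = 1510.8889
Q = 2596.6662 - 1510.8889 = 1085.7773

1085.7773 units


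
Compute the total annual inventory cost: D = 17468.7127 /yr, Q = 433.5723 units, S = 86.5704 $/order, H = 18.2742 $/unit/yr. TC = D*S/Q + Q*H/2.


Ordering cost = D*S/Q = 3487.9383
Holding cost = Q*H/2 = 3961.5935
TC = 3487.9383 + 3961.5935 = 7449.5318

7449.5318 $/yr


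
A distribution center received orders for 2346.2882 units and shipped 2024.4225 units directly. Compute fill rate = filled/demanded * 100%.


FR = 2024.4225 / 2346.2882 * 100 = 86.2819

86.2819%


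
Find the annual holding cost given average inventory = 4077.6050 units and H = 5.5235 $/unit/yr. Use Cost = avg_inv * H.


Cost = 4077.6050 * 5.5235 = 22522.6512

22522.6512 $/yr


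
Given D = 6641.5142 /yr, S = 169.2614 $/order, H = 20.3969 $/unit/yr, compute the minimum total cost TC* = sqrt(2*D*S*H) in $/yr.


2*D*S*H = 45858431.5154
TC* = sqrt(45858431.5154) = 6771.8854

6771.8854 $/yr


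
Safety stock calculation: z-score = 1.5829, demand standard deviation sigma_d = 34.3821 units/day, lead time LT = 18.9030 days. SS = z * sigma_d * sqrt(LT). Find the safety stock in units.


sqrt(LT) = sqrt(18.9030) = 4.3478
SS = 1.5829 * 34.3821 * 4.3478 = 236.6199

236.6199 units


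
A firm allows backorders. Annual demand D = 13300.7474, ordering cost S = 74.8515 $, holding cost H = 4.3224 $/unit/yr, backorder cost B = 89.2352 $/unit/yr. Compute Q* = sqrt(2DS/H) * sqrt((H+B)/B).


sqrt(2DS/H) = 678.7202
sqrt((H+B)/B) = 1.0239
Q* = 678.7202 * 1.0239 = 694.9639

694.9639 units


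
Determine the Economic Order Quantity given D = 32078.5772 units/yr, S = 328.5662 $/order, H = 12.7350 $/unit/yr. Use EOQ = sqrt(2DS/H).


2*D*S = 2 * 32078.5772 * 328.5662 = 21079872.4240
2*D*S/H = 1655270.7047
EOQ = sqrt(1655270.7047) = 1286.5732

1286.5732 units


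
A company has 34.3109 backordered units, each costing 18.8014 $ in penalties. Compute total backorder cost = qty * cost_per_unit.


Total = 34.3109 * 18.8014 = 645.0930

645.0930 $


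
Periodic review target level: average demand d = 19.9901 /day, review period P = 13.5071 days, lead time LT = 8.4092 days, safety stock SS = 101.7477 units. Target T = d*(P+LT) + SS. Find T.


P + LT = 21.9163
d*(P+LT) = 19.9901 * 21.9163 = 438.1090
T = 438.1090 + 101.7477 = 539.8567

539.8567 units


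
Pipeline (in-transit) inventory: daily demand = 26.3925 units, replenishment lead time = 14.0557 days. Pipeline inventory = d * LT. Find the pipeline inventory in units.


Pipeline = 26.3925 * 14.0557 = 370.9651

370.9651 units


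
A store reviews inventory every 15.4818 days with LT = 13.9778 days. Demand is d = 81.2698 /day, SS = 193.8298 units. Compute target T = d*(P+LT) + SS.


P + LT = 29.4596
d*(P+LT) = 81.2698 * 29.4596 = 2394.1758
T = 2394.1758 + 193.8298 = 2588.0056

2588.0056 units


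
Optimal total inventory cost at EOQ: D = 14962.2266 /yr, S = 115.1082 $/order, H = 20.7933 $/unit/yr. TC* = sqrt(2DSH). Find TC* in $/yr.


2*D*S*H = 71623560.3472
TC* = sqrt(71623560.3472) = 8463.0704

8463.0704 $/yr


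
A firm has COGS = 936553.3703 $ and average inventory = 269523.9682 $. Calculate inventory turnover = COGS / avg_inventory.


Turnover = 936553.3703 / 269523.9682 = 3.4748

3.4748


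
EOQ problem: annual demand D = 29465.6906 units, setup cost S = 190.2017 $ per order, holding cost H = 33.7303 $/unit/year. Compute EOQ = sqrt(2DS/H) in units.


2*D*S = 2 * 29465.6906 * 190.2017 = 11208848.8876
2*D*S/H = 332308.0105
EOQ = sqrt(332308.0105) = 576.4616

576.4616 units


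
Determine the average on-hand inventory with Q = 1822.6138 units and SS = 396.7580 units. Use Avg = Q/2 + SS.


Q/2 = 911.3069
Avg = 911.3069 + 396.7580 = 1308.0649

1308.0649 units


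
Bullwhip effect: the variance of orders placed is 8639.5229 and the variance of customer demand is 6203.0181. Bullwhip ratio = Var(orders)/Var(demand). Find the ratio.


BW = 8639.5229 / 6203.0181 = 1.3928

1.3928


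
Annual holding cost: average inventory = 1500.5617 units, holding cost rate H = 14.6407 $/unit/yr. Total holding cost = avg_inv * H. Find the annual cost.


Cost = 1500.5617 * 14.6407 = 21969.2737

21969.2737 $/yr


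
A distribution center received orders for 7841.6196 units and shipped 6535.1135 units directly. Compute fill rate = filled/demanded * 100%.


FR = 6535.1135 / 7841.6196 * 100 = 83.3388

83.3388%


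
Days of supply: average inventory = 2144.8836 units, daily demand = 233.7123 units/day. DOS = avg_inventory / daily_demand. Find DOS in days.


DOS = 2144.8836 / 233.7123 = 9.1775

9.1775 days


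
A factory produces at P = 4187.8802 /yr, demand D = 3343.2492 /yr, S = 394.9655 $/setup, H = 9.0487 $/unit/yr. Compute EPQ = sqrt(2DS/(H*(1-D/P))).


1 - D/P = 1 - 0.7983 = 0.2017
H*(1-D/P) = 1.8250
2DS = 2640936.1838
EPQ = sqrt(1447101.3532) = 1202.9553

1202.9553 units


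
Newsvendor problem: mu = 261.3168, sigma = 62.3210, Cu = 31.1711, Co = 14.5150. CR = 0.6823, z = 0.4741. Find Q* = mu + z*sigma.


CR = Cu/(Cu+Co) = 31.1711/(31.1711+14.5150) = 0.6823
z = 0.4741
Q* = 261.3168 + 0.4741 * 62.3210 = 290.8632

290.8632 units


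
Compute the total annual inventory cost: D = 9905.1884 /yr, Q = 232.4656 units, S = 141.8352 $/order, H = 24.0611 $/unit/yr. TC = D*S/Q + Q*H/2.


Ordering cost = D*S/Q = 6043.4937
Holding cost = Q*H/2 = 2796.6890
TC = 6043.4937 + 2796.6890 = 8840.1827

8840.1827 $/yr


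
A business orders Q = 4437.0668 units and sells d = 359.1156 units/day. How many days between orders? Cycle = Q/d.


Cycle = 4437.0668 / 359.1156 = 12.3555

12.3555 days


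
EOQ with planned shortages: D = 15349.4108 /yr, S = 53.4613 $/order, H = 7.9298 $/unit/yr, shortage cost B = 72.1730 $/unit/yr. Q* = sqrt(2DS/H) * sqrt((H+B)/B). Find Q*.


sqrt(2DS/H) = 454.9351
sqrt((H+B)/B) = 1.0535
Q* = 454.9351 * 1.0535 = 479.2763

479.2763 units


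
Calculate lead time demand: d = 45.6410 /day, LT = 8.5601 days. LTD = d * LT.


LTD = 45.6410 * 8.5601 = 390.6915

390.6915 units


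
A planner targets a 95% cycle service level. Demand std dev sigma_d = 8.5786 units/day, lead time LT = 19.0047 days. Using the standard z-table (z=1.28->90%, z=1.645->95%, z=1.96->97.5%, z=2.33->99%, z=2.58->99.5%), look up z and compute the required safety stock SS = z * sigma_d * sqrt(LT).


From the table, SL = 95% corresponds to z = 1.645
sqrt(LT) = sqrt(19.0047) = 4.3594
SS = 1.645 * 8.5786 * 4.3594 = 61.5195

61.5195 units


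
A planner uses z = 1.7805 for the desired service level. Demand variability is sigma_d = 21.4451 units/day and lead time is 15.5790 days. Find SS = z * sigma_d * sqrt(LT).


sqrt(LT) = sqrt(15.5790) = 3.9470
SS = 1.7805 * 21.4451 * 3.9470 = 150.7092

150.7092 units


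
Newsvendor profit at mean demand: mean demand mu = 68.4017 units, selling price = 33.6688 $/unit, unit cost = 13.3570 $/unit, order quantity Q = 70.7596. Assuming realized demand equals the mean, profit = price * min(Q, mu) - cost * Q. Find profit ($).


Sales at mu = min(70.7596, 68.4017) = 68.4017
Revenue = 33.6688 * 68.4017 = 2303.0032
Total cost = 13.3570 * 70.7596 = 945.1360
Profit = 2303.0032 - 945.1360 = 1357.8672

1357.8672 $


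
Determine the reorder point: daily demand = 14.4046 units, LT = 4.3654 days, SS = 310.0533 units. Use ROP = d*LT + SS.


d*LT = 14.4046 * 4.3654 = 62.8818
ROP = 62.8818 + 310.0533 = 372.9351

372.9351 units


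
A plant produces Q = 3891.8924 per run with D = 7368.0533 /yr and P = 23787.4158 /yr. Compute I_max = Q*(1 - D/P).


D/P = 0.3097
1 - D/P = 0.6903
I_max = 3891.8924 * 0.6903 = 2686.3949

2686.3949 units


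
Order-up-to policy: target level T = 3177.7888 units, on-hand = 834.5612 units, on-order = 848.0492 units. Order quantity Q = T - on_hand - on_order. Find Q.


Inventory position = OH + OO = 834.5612 + 848.0492 = 1682.6104
Q = 3177.7888 - 1682.6104 = 1495.1784

1495.1784 units


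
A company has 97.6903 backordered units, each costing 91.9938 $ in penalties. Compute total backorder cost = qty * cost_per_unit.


Total = 97.6903 * 91.9938 = 8986.9019

8986.9019 $


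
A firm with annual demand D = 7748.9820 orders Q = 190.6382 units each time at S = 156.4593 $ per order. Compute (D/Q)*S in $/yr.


Number of orders = D/Q = 40.6476
Cost = 40.6476 * 156.4593 = 6359.6923

6359.6923 $/yr


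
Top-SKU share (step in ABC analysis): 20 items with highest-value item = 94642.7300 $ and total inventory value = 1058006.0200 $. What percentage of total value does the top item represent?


Top item = 94642.7300
Total = 1058006.0200
Percentage = 94642.7300 / 1058006.0200 * 100 = 8.9454

8.9454%


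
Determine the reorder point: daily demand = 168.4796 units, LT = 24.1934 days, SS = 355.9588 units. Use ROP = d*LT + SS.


d*LT = 168.4796 * 24.1934 = 4076.0944
ROP = 4076.0944 + 355.9588 = 4432.0532

4432.0532 units


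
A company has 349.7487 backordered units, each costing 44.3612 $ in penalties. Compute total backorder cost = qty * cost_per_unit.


Total = 349.7487 * 44.3612 = 15515.2720

15515.2720 $


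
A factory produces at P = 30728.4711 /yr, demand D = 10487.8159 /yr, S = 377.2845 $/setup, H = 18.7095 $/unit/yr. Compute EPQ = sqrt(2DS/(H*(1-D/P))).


1 - D/P = 1 - 0.3413 = 0.6587
H*(1-D/P) = 12.3238
2DS = 7913780.7558
EPQ = sqrt(642152.5606) = 801.3442

801.3442 units


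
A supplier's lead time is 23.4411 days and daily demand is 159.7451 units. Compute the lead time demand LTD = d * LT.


LTD = 159.7451 * 23.4411 = 3744.6009

3744.6009 units


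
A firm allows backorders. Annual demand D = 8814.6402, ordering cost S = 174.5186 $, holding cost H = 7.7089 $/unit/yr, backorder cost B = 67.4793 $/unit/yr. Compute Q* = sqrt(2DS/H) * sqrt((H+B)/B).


sqrt(2DS/H) = 631.7452
sqrt((H+B)/B) = 1.0556
Q* = 631.7452 * 1.0556 = 666.8551

666.8551 units


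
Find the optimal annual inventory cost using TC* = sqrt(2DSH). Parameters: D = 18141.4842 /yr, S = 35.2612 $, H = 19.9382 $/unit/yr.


2*D*S*H = 25508554.3608
TC* = sqrt(25508554.3608) = 5050.5994

5050.5994 $/yr


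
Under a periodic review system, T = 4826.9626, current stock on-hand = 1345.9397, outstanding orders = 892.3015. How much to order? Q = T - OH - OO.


Inventory position = OH + OO = 1345.9397 + 892.3015 = 2238.2412
Q = 4826.9626 - 2238.2412 = 2588.7214

2588.7214 units


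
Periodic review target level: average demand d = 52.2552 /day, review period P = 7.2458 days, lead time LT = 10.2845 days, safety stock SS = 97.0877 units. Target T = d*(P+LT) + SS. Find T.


P + LT = 17.5303
d*(P+LT) = 52.2552 * 17.5303 = 916.0493
T = 916.0493 + 97.0877 = 1013.1370

1013.1370 units


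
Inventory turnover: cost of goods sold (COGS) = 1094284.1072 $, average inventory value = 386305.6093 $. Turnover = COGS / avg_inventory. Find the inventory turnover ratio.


Turnover = 1094284.1072 / 386305.6093 = 2.8327

2.8327


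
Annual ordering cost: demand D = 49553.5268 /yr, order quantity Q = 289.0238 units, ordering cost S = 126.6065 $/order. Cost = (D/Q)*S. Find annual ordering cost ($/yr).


Number of orders = D/Q = 171.4514
Cost = 171.4514 * 126.6065 = 21706.8580

21706.8580 $/yr


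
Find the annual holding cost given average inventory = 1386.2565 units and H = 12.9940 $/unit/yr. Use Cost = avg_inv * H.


Cost = 1386.2565 * 12.9940 = 18013.0170

18013.0170 $/yr


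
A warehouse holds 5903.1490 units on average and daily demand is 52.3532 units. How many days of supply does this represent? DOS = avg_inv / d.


DOS = 5903.1490 / 52.3532 = 112.7562

112.7562 days


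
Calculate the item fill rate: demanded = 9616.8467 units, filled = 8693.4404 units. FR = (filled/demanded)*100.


FR = 8693.4404 / 9616.8467 * 100 = 90.3980

90.3980%


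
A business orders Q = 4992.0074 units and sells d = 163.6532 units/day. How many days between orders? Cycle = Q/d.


Cycle = 4992.0074 / 163.6532 = 30.5036

30.5036 days


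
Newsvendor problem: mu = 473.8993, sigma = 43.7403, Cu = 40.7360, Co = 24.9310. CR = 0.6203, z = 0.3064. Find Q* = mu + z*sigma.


CR = Cu/(Cu+Co) = 40.7360/(40.7360+24.9310) = 0.6203
z = 0.3064
Q* = 473.8993 + 0.3064 * 43.7403 = 487.3013

487.3013 units


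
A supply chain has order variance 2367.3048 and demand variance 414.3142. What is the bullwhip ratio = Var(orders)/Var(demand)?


BW = 2367.3048 / 414.3142 = 5.7138

5.7138


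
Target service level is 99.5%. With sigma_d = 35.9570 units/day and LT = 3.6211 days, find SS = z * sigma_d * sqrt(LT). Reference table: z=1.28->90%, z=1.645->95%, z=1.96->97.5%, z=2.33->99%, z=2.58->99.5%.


From the table, SL = 99.5% corresponds to z = 2.58
sqrt(LT) = sqrt(3.6211) = 1.9029
SS = 2.58 * 35.9570 * 1.9029 = 176.5320

176.5320 units


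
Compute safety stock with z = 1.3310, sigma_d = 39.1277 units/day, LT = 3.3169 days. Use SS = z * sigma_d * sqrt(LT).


sqrt(LT) = sqrt(3.3169) = 1.8212
SS = 1.3310 * 39.1277 * 1.8212 = 94.8481

94.8481 units


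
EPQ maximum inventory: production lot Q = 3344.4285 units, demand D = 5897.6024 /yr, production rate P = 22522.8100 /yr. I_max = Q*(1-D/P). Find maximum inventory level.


D/P = 0.2619
1 - D/P = 0.7381
I_max = 3344.4285 * 0.7381 = 2468.6892

2468.6892 units


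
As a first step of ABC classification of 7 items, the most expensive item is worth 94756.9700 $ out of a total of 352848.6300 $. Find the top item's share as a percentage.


Top item = 94756.9700
Total = 352848.6300
Percentage = 94756.9700 / 352848.6300 * 100 = 26.8548

26.8548%


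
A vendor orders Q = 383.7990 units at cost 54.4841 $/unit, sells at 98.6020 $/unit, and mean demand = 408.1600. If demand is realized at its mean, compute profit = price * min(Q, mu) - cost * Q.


Sales at mu = min(383.7990, 408.1600) = 383.7990
Revenue = 98.6020 * 383.7990 = 37843.3490
Total cost = 54.4841 * 383.7990 = 20910.9431
Profit = 37843.3490 - 20910.9431 = 16932.4059

16932.4059 $


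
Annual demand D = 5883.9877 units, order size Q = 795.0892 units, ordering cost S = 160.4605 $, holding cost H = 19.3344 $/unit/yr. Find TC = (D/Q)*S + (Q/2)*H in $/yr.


Ordering cost = D*S/Q = 1187.4738
Holding cost = Q*H/2 = 7686.2863
TC = 1187.4738 + 7686.2863 = 8873.7601

8873.7601 $/yr


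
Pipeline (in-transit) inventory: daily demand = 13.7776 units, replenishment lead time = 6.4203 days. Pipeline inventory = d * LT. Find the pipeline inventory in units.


Pipeline = 13.7776 * 6.4203 = 88.4563

88.4563 units


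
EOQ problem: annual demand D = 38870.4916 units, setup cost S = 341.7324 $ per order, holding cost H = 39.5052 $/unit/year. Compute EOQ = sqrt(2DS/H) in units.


2*D*S = 2 * 38870.4916 * 341.7324 = 26566612.7673
2*D*S/H = 672483.9456
EOQ = sqrt(672483.9456) = 820.0512

820.0512 units


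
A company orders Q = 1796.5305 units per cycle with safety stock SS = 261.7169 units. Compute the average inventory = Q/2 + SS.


Q/2 = 898.2653
Avg = 898.2653 + 261.7169 = 1159.9822

1159.9822 units


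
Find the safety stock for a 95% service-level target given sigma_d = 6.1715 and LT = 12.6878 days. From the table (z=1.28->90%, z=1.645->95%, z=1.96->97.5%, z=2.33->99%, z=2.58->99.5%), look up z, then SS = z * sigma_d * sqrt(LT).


From the table, SL = 95% corresponds to z = 1.645
sqrt(LT) = sqrt(12.6878) = 3.5620
SS = 1.645 * 6.1715 * 3.5620 = 36.1618

36.1618 units


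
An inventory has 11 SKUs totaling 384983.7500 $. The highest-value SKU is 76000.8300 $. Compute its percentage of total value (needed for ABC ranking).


Top item = 76000.8300
Total = 384983.7500
Percentage = 76000.8300 / 384983.7500 * 100 = 19.7413

19.7413%


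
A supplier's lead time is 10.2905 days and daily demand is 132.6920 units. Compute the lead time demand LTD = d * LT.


LTD = 132.6920 * 10.2905 = 1365.4670

1365.4670 units


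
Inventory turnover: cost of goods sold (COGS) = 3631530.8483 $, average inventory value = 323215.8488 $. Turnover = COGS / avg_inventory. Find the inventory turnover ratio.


Turnover = 3631530.8483 / 323215.8488 = 11.2356

11.2356


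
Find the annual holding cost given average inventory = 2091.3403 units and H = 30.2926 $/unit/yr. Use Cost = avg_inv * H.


Cost = 2091.3403 * 30.2926 = 63352.1352

63352.1352 $/yr


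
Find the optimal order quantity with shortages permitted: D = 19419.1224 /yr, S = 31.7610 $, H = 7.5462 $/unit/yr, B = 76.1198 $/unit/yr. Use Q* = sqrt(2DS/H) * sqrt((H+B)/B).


sqrt(2DS/H) = 404.3084
sqrt((H+B)/B) = 1.0484
Q* = 404.3084 * 1.0484 = 423.8756

423.8756 units


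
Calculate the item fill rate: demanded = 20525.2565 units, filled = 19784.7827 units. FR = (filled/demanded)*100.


FR = 19784.7827 / 20525.2565 * 100 = 96.3924

96.3924%


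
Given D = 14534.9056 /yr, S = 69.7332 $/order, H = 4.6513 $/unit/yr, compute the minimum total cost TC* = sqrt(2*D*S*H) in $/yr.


2*D*S*H = 9428794.2267
TC* = sqrt(9428794.2267) = 3070.6342

3070.6342 $/yr


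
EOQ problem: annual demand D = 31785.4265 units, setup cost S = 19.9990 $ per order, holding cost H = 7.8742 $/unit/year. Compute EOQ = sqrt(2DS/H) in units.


2*D*S = 2 * 31785.4265 * 19.9990 = 1271353.4891
2*D*S/H = 161458.1150
EOQ = sqrt(161458.1150) = 401.8185

401.8185 units


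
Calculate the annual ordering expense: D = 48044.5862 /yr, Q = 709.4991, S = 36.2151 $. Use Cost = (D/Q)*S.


Number of orders = D/Q = 67.7162
Cost = 67.7162 * 36.2151 = 2452.3491

2452.3491 $/yr
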